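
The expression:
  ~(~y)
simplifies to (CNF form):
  y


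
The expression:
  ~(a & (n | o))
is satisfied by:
  {n: False, a: False, o: False}
  {o: True, n: False, a: False}
  {n: True, o: False, a: False}
  {o: True, n: True, a: False}
  {a: True, o: False, n: False}


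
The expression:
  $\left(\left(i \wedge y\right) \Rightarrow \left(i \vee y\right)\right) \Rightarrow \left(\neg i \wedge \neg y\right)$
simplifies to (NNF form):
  $\neg i \wedge \neg y$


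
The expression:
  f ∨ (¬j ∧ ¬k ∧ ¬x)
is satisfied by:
  {f: True, j: False, k: False, x: False}
  {x: True, f: True, j: False, k: False}
  {f: True, k: True, j: False, x: False}
  {x: True, f: True, k: True, j: False}
  {f: True, j: True, k: False, x: False}
  {f: True, x: True, j: True, k: False}
  {f: True, k: True, j: True, x: False}
  {x: True, f: True, k: True, j: True}
  {x: False, j: False, k: False, f: False}


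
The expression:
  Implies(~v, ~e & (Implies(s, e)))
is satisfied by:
  {v: True, e: False, s: False}
  {v: True, s: True, e: False}
  {v: True, e: True, s: False}
  {v: True, s: True, e: True}
  {s: False, e: False, v: False}


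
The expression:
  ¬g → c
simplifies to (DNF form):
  c ∨ g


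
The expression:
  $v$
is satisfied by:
  {v: True}


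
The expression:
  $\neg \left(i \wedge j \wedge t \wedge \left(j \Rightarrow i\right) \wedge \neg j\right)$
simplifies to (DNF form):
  $\text{True}$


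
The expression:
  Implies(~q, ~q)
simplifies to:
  True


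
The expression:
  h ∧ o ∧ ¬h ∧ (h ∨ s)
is never true.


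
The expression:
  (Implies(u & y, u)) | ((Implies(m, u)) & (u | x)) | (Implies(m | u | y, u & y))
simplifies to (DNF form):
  True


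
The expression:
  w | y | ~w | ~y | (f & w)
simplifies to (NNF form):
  True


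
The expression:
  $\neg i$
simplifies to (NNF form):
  $\neg i$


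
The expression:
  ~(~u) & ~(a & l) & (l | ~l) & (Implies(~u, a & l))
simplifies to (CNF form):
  u & (~a | ~l)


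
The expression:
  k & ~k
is never true.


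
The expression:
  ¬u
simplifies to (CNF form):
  ¬u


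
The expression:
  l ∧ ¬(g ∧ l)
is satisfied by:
  {l: True, g: False}


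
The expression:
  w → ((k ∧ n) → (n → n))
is always true.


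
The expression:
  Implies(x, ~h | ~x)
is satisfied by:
  {h: False, x: False}
  {x: True, h: False}
  {h: True, x: False}


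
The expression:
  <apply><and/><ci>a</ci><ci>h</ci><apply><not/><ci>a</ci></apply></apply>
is never true.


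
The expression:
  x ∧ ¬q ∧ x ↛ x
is never true.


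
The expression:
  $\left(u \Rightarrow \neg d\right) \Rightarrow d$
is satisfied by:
  {d: True}


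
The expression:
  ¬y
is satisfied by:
  {y: False}


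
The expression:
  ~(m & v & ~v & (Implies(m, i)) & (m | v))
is always true.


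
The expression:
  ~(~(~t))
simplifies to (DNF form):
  ~t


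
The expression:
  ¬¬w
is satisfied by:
  {w: True}


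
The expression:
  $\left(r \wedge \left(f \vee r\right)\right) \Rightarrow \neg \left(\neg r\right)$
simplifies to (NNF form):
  $\text{True}$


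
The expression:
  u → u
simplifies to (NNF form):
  True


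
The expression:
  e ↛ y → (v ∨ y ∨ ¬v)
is always true.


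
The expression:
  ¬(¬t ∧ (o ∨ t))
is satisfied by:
  {t: True, o: False}
  {o: False, t: False}
  {o: True, t: True}


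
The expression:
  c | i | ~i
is always true.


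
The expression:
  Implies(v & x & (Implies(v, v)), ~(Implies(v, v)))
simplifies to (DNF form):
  ~v | ~x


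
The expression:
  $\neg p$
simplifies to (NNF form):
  $\neg p$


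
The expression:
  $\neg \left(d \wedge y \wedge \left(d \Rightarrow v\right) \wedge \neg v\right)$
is always true.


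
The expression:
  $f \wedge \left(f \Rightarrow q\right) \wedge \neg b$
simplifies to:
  $f \wedge q \wedge \neg b$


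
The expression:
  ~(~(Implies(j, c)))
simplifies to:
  c | ~j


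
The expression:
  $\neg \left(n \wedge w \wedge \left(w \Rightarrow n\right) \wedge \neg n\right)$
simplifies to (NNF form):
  $\text{True}$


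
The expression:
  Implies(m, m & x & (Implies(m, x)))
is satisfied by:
  {x: True, m: False}
  {m: False, x: False}
  {m: True, x: True}


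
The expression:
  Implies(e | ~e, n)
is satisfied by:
  {n: True}


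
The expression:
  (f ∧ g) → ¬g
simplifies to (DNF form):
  ¬f ∨ ¬g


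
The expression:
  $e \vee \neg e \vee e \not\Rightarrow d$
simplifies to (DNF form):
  $\text{True}$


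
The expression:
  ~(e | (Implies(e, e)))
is never true.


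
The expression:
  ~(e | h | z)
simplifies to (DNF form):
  ~e & ~h & ~z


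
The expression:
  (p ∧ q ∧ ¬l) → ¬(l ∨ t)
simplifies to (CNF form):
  l ∨ ¬p ∨ ¬q ∨ ¬t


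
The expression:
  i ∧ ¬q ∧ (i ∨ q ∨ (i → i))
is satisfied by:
  {i: True, q: False}


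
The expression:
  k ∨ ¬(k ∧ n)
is always true.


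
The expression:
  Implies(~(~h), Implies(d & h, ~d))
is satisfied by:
  {h: False, d: False}
  {d: True, h: False}
  {h: True, d: False}


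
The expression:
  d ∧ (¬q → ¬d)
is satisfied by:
  {d: True, q: True}


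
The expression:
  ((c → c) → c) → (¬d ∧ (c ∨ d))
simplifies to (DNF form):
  ¬c ∨ ¬d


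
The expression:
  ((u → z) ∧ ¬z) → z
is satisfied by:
  {z: True, u: True}
  {z: True, u: False}
  {u: True, z: False}


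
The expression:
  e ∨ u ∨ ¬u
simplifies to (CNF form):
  True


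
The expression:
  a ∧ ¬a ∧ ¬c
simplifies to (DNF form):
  False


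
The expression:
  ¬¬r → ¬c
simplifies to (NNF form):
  ¬c ∨ ¬r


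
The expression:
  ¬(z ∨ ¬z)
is never true.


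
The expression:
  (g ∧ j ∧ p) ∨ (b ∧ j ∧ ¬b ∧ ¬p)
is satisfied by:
  {p: True, j: True, g: True}


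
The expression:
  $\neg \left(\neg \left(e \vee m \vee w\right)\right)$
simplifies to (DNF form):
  $e \vee m \vee w$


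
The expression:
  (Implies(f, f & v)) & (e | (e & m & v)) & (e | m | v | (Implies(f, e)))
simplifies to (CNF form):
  e & (v | ~f)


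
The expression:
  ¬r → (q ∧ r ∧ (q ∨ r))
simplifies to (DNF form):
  r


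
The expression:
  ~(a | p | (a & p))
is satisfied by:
  {p: False, a: False}


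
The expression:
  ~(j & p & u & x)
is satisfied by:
  {p: False, u: False, x: False, j: False}
  {j: True, p: False, u: False, x: False}
  {x: True, p: False, u: False, j: False}
  {j: True, x: True, p: False, u: False}
  {u: True, j: False, p: False, x: False}
  {j: True, u: True, p: False, x: False}
  {x: True, u: True, j: False, p: False}
  {j: True, x: True, u: True, p: False}
  {p: True, x: False, u: False, j: False}
  {j: True, p: True, x: False, u: False}
  {x: True, p: True, j: False, u: False}
  {j: True, x: True, p: True, u: False}
  {u: True, p: True, x: False, j: False}
  {j: True, u: True, p: True, x: False}
  {x: True, u: True, p: True, j: False}


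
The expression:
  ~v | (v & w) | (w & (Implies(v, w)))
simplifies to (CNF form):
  w | ~v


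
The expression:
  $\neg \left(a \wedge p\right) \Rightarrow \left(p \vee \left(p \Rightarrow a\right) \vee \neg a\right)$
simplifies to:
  $\text{True}$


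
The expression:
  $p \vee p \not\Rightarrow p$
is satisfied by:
  {p: True}


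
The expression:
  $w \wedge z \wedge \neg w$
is never true.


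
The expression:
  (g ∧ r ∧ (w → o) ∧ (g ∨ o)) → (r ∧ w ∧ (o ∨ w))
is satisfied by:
  {w: True, g: False, r: False}
  {g: False, r: False, w: False}
  {r: True, w: True, g: False}
  {r: True, g: False, w: False}
  {w: True, g: True, r: False}
  {g: True, w: False, r: False}
  {r: True, g: True, w: True}


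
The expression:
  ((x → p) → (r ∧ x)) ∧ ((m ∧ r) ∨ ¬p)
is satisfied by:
  {m: True, r: True, x: True, p: False}
  {m: True, x: True, r: False, p: False}
  {r: True, x: True, m: False, p: False}
  {x: True, m: False, r: False, p: False}
  {m: True, p: True, r: True, x: True}


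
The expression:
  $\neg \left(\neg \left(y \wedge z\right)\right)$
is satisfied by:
  {z: True, y: True}


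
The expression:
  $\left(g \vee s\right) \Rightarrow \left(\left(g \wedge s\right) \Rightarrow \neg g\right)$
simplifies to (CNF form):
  $\neg g \vee \neg s$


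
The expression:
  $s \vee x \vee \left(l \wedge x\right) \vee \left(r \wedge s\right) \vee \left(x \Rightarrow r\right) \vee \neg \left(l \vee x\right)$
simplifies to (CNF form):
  $\text{True}$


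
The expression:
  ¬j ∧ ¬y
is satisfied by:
  {y: False, j: False}


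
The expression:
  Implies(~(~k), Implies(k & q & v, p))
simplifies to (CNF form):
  p | ~k | ~q | ~v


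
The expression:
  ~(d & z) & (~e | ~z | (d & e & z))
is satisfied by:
  {d: False, z: False, e: False}
  {e: True, d: False, z: False}
  {d: True, e: False, z: False}
  {e: True, d: True, z: False}
  {z: True, e: False, d: False}


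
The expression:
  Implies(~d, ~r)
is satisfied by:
  {d: True, r: False}
  {r: False, d: False}
  {r: True, d: True}


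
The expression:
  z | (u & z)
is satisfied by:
  {z: True}


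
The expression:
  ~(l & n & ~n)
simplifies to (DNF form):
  True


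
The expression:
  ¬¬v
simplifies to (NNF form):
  v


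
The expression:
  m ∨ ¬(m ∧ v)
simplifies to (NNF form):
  True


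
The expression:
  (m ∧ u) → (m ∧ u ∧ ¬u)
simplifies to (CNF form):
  ¬m ∨ ¬u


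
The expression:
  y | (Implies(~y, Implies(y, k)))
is always true.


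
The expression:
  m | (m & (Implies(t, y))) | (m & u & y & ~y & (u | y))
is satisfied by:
  {m: True}


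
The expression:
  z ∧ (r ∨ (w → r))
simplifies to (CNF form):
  z ∧ (r ∨ ¬w)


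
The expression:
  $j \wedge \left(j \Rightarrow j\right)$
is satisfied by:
  {j: True}


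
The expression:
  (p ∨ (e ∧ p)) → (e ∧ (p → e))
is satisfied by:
  {e: True, p: False}
  {p: False, e: False}
  {p: True, e: True}


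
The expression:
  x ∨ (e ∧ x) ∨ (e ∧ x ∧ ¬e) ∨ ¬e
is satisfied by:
  {x: True, e: False}
  {e: False, x: False}
  {e: True, x: True}


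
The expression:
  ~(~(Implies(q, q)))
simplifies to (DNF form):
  True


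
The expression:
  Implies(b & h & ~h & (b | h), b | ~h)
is always true.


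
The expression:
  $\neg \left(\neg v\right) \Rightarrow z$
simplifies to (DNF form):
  $z \vee \neg v$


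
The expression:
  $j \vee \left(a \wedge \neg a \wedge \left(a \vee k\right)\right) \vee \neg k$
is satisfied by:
  {j: True, k: False}
  {k: False, j: False}
  {k: True, j: True}


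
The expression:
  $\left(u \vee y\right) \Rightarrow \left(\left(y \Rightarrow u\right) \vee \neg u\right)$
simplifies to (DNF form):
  $\text{True}$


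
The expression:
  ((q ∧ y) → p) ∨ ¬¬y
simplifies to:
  True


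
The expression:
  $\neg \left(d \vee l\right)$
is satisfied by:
  {d: False, l: False}


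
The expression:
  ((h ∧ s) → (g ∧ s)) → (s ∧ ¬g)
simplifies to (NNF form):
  s ∧ ¬g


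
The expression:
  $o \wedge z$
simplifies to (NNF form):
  $o \wedge z$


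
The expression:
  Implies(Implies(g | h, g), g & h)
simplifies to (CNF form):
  h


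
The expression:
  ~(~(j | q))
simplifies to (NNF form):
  j | q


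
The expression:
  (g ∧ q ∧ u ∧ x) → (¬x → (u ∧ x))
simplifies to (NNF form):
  True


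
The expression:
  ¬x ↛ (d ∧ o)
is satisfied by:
  {x: False, o: False, d: False}
  {d: True, x: False, o: False}
  {o: True, x: False, d: False}


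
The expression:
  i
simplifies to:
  i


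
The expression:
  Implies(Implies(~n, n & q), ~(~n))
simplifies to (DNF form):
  True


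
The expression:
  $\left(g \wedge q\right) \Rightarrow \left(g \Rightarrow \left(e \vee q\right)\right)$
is always true.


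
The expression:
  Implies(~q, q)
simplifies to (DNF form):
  q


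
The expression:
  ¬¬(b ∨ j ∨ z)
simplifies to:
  b ∨ j ∨ z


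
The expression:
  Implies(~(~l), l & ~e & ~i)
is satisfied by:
  {i: False, l: False, e: False}
  {e: True, i: False, l: False}
  {i: True, e: False, l: False}
  {e: True, i: True, l: False}
  {l: True, e: False, i: False}


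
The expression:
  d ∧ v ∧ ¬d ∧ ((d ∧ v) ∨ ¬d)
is never true.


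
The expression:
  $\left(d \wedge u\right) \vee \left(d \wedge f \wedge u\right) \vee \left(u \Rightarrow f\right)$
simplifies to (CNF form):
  $d \vee f \vee \neg u$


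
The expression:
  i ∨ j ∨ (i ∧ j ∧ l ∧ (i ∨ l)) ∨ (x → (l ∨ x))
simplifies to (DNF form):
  True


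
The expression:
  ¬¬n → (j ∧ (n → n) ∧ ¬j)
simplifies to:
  ¬n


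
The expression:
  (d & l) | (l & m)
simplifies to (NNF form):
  l & (d | m)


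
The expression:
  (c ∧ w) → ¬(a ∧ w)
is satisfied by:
  {w: False, c: False, a: False}
  {a: True, w: False, c: False}
  {c: True, w: False, a: False}
  {a: True, c: True, w: False}
  {w: True, a: False, c: False}
  {a: True, w: True, c: False}
  {c: True, w: True, a: False}


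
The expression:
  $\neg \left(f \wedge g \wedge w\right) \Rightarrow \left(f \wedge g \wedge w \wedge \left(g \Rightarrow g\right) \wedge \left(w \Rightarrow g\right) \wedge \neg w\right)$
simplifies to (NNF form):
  $f \wedge g \wedge w$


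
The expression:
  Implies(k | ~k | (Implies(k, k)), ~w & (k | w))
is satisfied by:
  {k: True, w: False}


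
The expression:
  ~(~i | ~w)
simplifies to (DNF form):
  i & w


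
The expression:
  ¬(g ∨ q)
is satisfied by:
  {q: False, g: False}


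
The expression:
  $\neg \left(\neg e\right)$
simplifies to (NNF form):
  $e$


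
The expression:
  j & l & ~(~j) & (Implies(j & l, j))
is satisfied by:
  {j: True, l: True}


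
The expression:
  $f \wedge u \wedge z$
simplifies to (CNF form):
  $f \wedge u \wedge z$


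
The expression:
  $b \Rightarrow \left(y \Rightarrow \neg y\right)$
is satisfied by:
  {y: False, b: False}
  {b: True, y: False}
  {y: True, b: False}


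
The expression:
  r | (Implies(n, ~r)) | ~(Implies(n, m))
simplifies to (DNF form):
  True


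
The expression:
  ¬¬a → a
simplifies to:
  True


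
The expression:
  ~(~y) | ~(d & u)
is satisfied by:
  {y: True, u: False, d: False}
  {u: False, d: False, y: False}
  {y: True, d: True, u: False}
  {d: True, u: False, y: False}
  {y: True, u: True, d: False}
  {u: True, y: False, d: False}
  {y: True, d: True, u: True}


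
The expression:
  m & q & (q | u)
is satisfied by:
  {m: True, q: True}


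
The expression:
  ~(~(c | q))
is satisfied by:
  {q: True, c: True}
  {q: True, c: False}
  {c: True, q: False}


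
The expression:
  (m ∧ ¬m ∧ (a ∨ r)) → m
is always true.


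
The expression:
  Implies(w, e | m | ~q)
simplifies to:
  e | m | ~q | ~w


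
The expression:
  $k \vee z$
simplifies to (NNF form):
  $k \vee z$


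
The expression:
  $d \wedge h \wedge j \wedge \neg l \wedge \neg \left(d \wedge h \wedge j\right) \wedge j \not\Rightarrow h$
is never true.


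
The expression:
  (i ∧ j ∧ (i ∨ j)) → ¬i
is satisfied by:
  {i: False, j: False}
  {j: True, i: False}
  {i: True, j: False}


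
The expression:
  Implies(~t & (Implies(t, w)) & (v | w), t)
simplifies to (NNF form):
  t | (~v & ~w)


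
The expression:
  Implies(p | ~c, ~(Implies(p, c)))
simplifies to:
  (c & ~p) | (p & ~c)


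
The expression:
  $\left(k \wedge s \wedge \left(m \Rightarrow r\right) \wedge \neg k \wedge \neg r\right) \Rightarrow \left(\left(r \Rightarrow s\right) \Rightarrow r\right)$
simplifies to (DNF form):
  $\text{True}$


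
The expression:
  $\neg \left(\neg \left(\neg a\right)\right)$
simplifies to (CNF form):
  $\neg a$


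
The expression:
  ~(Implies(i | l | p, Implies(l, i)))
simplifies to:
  l & ~i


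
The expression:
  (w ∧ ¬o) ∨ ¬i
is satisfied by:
  {w: True, o: False, i: False}
  {o: False, i: False, w: False}
  {w: True, o: True, i: False}
  {o: True, w: False, i: False}
  {i: True, w: True, o: False}


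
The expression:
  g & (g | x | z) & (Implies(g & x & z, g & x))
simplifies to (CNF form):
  g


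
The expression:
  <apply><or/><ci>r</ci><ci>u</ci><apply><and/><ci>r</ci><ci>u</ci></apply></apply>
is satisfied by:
  {r: True, u: True}
  {r: True, u: False}
  {u: True, r: False}


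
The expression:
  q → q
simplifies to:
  True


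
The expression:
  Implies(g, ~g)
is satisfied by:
  {g: False}


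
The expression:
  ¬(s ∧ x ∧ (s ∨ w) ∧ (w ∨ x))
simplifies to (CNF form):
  ¬s ∨ ¬x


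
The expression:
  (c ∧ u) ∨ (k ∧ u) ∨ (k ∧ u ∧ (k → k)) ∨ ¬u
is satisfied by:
  {k: True, c: True, u: False}
  {k: True, u: False, c: False}
  {c: True, u: False, k: False}
  {c: False, u: False, k: False}
  {k: True, c: True, u: True}
  {k: True, u: True, c: False}
  {c: True, u: True, k: False}


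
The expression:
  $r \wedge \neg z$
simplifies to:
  $r \wedge \neg z$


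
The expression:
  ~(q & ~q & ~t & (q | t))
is always true.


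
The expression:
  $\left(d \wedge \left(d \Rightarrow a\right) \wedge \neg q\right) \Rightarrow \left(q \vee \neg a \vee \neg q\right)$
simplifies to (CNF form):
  $\text{True}$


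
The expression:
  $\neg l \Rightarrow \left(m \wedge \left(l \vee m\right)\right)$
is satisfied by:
  {m: True, l: True}
  {m: True, l: False}
  {l: True, m: False}


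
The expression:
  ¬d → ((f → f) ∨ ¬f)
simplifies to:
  True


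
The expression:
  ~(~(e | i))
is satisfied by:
  {i: True, e: True}
  {i: True, e: False}
  {e: True, i: False}


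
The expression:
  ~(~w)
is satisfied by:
  {w: True}


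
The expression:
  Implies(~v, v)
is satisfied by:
  {v: True}


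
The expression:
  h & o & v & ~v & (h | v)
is never true.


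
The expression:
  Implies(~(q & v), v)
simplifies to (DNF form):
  v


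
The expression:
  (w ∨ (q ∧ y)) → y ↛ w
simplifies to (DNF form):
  ¬w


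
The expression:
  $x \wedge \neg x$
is never true.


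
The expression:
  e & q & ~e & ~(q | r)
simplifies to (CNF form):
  False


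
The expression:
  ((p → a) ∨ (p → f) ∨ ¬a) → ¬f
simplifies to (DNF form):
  ¬f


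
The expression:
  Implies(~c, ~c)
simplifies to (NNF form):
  True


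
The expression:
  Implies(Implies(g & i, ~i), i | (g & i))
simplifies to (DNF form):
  i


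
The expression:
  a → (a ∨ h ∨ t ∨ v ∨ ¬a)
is always true.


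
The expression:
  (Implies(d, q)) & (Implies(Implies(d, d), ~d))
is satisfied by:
  {d: False}


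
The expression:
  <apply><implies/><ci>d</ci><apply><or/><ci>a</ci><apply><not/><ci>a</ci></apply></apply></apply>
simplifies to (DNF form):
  <true/>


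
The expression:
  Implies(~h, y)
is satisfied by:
  {y: True, h: True}
  {y: True, h: False}
  {h: True, y: False}


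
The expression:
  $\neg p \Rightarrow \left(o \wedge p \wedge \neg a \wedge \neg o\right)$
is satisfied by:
  {p: True}


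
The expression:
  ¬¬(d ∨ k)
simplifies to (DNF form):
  d ∨ k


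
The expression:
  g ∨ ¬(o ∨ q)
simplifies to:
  g ∨ (¬o ∧ ¬q)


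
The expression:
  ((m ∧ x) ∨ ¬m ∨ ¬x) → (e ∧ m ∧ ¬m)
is never true.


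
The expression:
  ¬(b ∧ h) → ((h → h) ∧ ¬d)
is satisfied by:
  {h: True, b: True, d: False}
  {h: True, b: False, d: False}
  {b: True, h: False, d: False}
  {h: False, b: False, d: False}
  {d: True, h: True, b: True}


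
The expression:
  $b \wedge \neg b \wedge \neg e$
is never true.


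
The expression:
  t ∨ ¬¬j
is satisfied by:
  {t: True, j: True}
  {t: True, j: False}
  {j: True, t: False}


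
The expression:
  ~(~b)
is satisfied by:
  {b: True}


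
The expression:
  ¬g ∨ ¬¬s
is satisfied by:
  {s: True, g: False}
  {g: False, s: False}
  {g: True, s: True}


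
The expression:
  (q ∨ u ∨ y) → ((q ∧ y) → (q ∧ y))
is always true.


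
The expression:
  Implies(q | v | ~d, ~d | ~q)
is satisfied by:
  {q: False, d: False}
  {d: True, q: False}
  {q: True, d: False}


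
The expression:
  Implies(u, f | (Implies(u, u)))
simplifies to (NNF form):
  True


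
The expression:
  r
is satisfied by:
  {r: True}


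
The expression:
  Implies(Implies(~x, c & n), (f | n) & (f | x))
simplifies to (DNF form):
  f | (n & x) | (~c & ~x) | (~n & ~x)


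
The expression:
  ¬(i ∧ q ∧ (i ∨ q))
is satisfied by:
  {q: False, i: False}
  {i: True, q: False}
  {q: True, i: False}


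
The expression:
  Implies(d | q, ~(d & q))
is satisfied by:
  {q: False, d: False}
  {d: True, q: False}
  {q: True, d: False}


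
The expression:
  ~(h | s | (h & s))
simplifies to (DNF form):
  ~h & ~s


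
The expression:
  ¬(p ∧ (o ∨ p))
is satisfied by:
  {p: False}


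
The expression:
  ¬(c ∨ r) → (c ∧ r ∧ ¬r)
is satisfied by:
  {r: True, c: True}
  {r: True, c: False}
  {c: True, r: False}


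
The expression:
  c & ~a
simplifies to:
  c & ~a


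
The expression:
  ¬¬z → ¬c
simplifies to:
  ¬c ∨ ¬z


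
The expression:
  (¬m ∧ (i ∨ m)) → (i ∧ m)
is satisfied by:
  {m: True, i: False}
  {i: False, m: False}
  {i: True, m: True}


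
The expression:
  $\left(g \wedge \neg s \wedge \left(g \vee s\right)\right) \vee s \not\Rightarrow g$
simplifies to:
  $\left(g \wedge \neg s\right) \vee \left(s \wedge \neg g\right)$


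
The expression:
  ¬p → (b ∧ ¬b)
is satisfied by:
  {p: True}


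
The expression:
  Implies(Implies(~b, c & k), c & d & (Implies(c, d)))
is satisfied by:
  {d: True, b: False, c: False, k: False}
  {d: False, b: False, c: False, k: False}
  {d: True, k: True, b: False, c: False}
  {k: True, d: False, b: False, c: False}
  {d: True, c: True, k: False, b: False}
  {c: True, k: False, b: False, d: False}
  {d: True, k: True, c: True, b: False}
  {d: True, c: True, b: True, k: False}
  {d: True, c: True, b: True, k: True}


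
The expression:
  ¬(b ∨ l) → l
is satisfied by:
  {b: True, l: True}
  {b: True, l: False}
  {l: True, b: False}


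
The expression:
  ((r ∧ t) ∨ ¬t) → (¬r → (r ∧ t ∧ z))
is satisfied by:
  {r: True, t: True}
  {r: True, t: False}
  {t: True, r: False}


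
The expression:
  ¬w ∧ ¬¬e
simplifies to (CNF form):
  e ∧ ¬w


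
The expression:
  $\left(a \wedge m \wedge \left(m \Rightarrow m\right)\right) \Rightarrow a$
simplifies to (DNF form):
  $\text{True}$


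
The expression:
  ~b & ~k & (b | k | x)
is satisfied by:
  {x: True, k: False, b: False}


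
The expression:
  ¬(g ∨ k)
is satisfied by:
  {g: False, k: False}


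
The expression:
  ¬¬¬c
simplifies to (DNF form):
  ¬c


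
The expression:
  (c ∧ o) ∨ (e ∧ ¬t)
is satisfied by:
  {c: True, e: True, o: True, t: False}
  {c: True, e: True, t: False, o: False}
  {c: True, o: True, t: False, e: False}
  {e: True, o: True, t: False, c: False}
  {e: True, t: False, o: False, c: False}
  {e: True, c: True, t: True, o: True}
  {c: True, t: True, o: True, e: False}


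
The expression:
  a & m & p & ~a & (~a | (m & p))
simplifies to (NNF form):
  False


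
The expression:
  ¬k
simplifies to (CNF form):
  ¬k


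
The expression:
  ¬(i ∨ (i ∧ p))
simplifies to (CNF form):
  ¬i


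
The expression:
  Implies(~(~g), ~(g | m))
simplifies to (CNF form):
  ~g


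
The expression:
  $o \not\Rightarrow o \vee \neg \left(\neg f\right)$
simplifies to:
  $f$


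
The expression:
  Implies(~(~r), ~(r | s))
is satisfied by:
  {r: False}


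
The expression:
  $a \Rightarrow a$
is always true.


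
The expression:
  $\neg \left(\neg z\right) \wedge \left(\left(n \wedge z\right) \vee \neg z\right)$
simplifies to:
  $n \wedge z$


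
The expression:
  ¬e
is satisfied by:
  {e: False}


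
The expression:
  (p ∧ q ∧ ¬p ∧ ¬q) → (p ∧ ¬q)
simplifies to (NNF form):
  True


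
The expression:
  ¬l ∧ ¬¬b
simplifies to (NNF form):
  b ∧ ¬l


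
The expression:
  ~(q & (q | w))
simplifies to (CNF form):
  ~q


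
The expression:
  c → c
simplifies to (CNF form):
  True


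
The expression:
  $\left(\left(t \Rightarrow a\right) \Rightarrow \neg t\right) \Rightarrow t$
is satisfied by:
  {t: True}


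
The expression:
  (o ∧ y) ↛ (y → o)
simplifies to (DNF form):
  False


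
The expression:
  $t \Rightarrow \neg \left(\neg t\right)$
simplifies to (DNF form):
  $\text{True}$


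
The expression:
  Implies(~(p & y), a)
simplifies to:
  a | (p & y)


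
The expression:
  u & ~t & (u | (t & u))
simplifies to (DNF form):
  u & ~t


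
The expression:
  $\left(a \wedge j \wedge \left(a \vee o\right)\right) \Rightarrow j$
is always true.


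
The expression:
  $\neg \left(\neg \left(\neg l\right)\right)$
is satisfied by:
  {l: False}


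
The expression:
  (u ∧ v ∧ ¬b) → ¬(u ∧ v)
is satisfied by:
  {b: True, u: False, v: False}
  {u: False, v: False, b: False}
  {b: True, v: True, u: False}
  {v: True, u: False, b: False}
  {b: True, u: True, v: False}
  {u: True, b: False, v: False}
  {b: True, v: True, u: True}


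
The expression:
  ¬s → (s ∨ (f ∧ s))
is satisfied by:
  {s: True}


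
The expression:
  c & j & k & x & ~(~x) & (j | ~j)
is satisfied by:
  {c: True, j: True, x: True, k: True}


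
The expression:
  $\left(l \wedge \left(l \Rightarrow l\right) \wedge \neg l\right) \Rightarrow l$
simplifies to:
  $\text{True}$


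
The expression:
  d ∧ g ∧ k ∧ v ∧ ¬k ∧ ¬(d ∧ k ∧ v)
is never true.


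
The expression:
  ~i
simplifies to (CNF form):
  ~i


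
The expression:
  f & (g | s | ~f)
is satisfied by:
  {g: True, s: True, f: True}
  {g: True, f: True, s: False}
  {s: True, f: True, g: False}


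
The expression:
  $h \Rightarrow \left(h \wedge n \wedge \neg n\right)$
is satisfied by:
  {h: False}


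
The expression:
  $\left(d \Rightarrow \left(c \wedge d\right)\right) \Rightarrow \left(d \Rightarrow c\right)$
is always true.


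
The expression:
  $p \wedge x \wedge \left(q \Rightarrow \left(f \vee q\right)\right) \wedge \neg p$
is never true.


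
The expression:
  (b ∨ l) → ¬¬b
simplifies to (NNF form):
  b ∨ ¬l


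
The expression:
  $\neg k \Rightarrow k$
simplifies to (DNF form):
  $k$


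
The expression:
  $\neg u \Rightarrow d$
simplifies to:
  $d \vee u$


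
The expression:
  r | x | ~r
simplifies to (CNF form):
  True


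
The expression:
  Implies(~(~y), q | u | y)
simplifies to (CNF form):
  True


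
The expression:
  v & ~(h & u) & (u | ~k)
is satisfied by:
  {v: True, k: False, h: False, u: False}
  {v: True, u: True, k: False, h: False}
  {v: True, h: True, k: False, u: False}
  {v: True, u: True, k: True, h: False}


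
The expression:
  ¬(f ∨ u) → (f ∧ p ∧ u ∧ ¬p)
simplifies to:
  f ∨ u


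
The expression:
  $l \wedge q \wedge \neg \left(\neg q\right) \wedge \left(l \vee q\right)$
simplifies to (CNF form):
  $l \wedge q$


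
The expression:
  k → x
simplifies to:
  x ∨ ¬k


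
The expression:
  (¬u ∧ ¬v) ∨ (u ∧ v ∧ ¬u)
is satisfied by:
  {u: False, v: False}


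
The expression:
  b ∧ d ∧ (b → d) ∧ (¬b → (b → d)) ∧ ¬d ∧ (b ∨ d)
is never true.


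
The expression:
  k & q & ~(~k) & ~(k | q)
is never true.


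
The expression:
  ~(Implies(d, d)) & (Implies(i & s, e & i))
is never true.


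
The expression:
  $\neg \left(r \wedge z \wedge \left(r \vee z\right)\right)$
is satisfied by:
  {z: False, r: False}
  {r: True, z: False}
  {z: True, r: False}


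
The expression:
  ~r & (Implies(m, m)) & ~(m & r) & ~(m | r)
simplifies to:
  ~m & ~r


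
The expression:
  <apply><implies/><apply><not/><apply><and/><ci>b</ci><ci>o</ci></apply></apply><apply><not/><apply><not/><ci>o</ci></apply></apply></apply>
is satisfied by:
  {o: True}


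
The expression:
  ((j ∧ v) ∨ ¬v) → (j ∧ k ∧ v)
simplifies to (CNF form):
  v ∧ (k ∨ ¬j)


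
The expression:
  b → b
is always true.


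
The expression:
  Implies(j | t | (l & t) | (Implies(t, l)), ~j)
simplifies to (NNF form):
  ~j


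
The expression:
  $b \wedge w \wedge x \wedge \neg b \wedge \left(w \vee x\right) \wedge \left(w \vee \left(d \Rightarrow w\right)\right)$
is never true.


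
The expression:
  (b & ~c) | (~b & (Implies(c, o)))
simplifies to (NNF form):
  ~c | (o & ~b)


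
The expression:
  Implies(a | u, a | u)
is always true.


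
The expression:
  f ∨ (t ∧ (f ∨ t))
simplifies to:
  f ∨ t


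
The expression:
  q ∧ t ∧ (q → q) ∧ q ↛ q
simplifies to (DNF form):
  False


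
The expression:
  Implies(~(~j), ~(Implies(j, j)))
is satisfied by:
  {j: False}


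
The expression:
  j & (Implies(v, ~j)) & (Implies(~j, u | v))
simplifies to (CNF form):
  j & ~v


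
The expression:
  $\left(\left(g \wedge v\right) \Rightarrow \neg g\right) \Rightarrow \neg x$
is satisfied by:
  {g: True, v: True, x: False}
  {g: True, v: False, x: False}
  {v: True, g: False, x: False}
  {g: False, v: False, x: False}
  {x: True, g: True, v: True}


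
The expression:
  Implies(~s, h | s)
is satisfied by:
  {s: True, h: True}
  {s: True, h: False}
  {h: True, s: False}


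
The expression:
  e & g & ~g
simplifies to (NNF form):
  False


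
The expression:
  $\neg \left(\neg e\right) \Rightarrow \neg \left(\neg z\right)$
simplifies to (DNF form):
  $z \vee \neg e$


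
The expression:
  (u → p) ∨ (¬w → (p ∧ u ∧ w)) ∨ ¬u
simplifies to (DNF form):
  p ∨ w ∨ ¬u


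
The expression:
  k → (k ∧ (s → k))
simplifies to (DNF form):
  True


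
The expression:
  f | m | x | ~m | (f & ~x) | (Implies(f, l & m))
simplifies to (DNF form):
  True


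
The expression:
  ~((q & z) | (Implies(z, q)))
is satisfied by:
  {z: True, q: False}


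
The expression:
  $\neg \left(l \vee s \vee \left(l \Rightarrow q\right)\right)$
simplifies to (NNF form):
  $\text{False}$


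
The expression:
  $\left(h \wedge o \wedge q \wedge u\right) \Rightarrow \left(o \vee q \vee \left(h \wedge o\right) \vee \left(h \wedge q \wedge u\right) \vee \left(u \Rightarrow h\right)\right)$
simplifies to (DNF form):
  $\text{True}$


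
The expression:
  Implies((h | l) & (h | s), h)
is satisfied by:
  {h: True, l: False, s: False}
  {l: False, s: False, h: False}
  {s: True, h: True, l: False}
  {s: True, l: False, h: False}
  {h: True, l: True, s: False}
  {l: True, h: False, s: False}
  {s: True, l: True, h: True}


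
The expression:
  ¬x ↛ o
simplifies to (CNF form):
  o ∨ ¬x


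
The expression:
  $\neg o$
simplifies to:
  $\neg o$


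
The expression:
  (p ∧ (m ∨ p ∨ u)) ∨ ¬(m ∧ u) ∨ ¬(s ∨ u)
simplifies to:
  p ∨ ¬m ∨ ¬u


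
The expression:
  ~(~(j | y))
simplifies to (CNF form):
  j | y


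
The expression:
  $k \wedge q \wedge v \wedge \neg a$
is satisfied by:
  {k: True, q: True, v: True, a: False}


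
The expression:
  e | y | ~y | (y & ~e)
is always true.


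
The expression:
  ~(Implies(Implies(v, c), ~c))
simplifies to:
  c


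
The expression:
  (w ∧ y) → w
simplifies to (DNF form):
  True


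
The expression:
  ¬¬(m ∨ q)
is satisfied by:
  {q: True, m: True}
  {q: True, m: False}
  {m: True, q: False}


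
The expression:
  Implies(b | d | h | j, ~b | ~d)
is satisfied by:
  {d: False, b: False}
  {b: True, d: False}
  {d: True, b: False}


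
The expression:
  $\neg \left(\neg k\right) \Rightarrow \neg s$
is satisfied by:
  {s: False, k: False}
  {k: True, s: False}
  {s: True, k: False}


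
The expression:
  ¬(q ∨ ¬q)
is never true.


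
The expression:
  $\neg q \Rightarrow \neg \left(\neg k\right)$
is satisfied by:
  {k: True, q: True}
  {k: True, q: False}
  {q: True, k: False}


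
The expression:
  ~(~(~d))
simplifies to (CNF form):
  ~d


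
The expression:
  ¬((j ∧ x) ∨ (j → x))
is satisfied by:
  {j: True, x: False}


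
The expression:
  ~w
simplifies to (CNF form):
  ~w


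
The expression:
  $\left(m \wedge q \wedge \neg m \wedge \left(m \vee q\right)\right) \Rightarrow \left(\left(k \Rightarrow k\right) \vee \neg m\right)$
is always true.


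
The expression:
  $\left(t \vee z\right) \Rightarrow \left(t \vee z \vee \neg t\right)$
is always true.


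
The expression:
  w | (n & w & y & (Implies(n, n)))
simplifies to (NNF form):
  w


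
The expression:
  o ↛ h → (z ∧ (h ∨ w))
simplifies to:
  h ∨ (w ∧ z) ∨ ¬o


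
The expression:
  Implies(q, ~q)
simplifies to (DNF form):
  ~q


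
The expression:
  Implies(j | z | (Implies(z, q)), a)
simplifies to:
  a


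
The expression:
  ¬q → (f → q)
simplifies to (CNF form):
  q ∨ ¬f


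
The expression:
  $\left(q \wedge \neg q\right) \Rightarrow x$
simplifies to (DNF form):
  $\text{True}$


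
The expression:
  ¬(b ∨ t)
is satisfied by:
  {t: False, b: False}


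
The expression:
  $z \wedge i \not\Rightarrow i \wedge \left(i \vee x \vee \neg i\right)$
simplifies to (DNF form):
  $\text{False}$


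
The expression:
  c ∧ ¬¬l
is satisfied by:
  {c: True, l: True}


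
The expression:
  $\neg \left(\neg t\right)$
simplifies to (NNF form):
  $t$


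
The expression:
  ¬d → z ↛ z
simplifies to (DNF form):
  d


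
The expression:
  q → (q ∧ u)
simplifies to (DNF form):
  u ∨ ¬q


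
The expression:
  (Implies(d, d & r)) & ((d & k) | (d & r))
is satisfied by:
  {r: True, d: True}


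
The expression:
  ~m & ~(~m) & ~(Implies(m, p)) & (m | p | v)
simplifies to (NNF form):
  False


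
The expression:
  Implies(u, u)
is always true.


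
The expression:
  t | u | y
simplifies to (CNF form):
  t | u | y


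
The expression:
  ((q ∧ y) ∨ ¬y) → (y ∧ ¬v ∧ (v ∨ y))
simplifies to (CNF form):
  y ∧ (¬q ∨ ¬v)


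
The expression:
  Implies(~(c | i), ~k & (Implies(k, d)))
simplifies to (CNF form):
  c | i | ~k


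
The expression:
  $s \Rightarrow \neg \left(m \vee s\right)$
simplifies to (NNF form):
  $\neg s$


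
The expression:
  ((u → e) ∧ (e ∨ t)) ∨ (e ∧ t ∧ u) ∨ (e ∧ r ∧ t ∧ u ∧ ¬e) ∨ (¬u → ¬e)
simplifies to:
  True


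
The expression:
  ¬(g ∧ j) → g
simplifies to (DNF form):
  g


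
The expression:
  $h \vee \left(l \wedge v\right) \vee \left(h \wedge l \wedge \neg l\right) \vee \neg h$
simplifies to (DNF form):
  $\text{True}$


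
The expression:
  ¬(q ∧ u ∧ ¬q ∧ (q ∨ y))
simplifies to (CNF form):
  True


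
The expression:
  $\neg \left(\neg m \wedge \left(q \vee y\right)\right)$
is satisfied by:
  {m: True, q: False, y: False}
  {y: True, m: True, q: False}
  {m: True, q: True, y: False}
  {y: True, m: True, q: True}
  {y: False, q: False, m: False}


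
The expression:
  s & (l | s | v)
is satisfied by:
  {s: True}


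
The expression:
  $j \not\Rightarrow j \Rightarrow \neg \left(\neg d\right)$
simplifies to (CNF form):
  $\text{True}$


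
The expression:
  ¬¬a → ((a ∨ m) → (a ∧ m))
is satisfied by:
  {m: True, a: False}
  {a: False, m: False}
  {a: True, m: True}


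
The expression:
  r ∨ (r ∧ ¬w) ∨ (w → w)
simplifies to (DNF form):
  True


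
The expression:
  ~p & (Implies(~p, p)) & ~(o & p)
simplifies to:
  False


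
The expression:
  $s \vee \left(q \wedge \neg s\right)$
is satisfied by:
  {q: True, s: True}
  {q: True, s: False}
  {s: True, q: False}


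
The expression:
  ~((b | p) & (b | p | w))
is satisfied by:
  {p: False, b: False}


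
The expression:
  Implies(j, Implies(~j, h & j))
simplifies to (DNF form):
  True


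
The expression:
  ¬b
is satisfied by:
  {b: False}


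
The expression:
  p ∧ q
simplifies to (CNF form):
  p ∧ q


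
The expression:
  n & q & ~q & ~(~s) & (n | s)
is never true.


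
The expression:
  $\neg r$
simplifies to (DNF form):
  $\neg r$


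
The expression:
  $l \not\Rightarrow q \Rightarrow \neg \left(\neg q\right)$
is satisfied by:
  {q: True, l: False}
  {l: False, q: False}
  {l: True, q: True}


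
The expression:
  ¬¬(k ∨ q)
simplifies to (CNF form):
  k ∨ q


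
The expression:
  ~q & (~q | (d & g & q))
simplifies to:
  ~q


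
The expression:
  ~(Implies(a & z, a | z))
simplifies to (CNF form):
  False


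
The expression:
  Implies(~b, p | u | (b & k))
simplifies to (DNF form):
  b | p | u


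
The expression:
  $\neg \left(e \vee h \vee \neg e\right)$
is never true.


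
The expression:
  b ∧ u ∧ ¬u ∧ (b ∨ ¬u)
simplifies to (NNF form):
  False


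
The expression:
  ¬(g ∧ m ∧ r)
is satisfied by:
  {g: False, m: False, r: False}
  {r: True, g: False, m: False}
  {m: True, g: False, r: False}
  {r: True, m: True, g: False}
  {g: True, r: False, m: False}
  {r: True, g: True, m: False}
  {m: True, g: True, r: False}


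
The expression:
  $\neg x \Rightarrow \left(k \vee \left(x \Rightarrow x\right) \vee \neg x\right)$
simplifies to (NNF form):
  $\text{True}$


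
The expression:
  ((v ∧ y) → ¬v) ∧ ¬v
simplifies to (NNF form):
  ¬v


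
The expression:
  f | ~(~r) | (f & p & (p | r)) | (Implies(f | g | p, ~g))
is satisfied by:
  {r: True, f: True, g: False}
  {r: True, g: False, f: False}
  {f: True, g: False, r: False}
  {f: False, g: False, r: False}
  {r: True, f: True, g: True}
  {r: True, g: True, f: False}
  {f: True, g: True, r: False}


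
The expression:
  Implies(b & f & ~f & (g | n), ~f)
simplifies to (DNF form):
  True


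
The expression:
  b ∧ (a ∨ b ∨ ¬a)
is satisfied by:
  {b: True}


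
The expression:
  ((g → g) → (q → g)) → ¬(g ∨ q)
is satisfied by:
  {g: False}


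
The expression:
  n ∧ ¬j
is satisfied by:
  {n: True, j: False}


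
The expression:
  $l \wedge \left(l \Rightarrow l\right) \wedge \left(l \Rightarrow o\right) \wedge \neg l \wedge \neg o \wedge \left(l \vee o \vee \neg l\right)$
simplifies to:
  $\text{False}$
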